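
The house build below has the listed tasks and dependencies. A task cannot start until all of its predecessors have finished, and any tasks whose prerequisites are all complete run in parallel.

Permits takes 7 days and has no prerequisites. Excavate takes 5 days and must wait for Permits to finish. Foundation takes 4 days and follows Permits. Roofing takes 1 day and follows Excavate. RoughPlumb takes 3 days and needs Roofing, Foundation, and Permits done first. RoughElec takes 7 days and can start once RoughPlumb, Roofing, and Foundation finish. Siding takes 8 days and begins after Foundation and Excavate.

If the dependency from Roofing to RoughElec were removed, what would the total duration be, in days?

Before: longest chain Permits→Excavate→Roofing→RoughPlumb→RoughElec = 7+5+1+3+7 = 23, finish 23.
Dropping Roofing→RoughElec doesn't change RoughElec's earliest start (16); another predecessor still binds.
The longest chain is now Permits→Excavate→Roofing→RoughPlumb→RoughElec = 7+5+1+3+7 = 23, so the house build takes 23 days.

23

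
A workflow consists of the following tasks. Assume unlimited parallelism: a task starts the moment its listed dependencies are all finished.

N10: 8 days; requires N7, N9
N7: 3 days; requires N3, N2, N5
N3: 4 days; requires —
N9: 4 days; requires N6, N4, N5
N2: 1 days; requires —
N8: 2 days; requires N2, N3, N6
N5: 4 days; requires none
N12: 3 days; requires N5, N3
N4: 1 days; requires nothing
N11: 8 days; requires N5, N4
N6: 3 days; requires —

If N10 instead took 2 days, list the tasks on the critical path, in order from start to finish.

The binding path is N5→N9→N10 = 4+4+8 = 16; finish at 16 days.
N10 lies on that path, so at 2 days the path becomes 10 days.
Now N5→N11 = 4+8 = 12 is longest, so the finish becomes 12 days.

N5, N11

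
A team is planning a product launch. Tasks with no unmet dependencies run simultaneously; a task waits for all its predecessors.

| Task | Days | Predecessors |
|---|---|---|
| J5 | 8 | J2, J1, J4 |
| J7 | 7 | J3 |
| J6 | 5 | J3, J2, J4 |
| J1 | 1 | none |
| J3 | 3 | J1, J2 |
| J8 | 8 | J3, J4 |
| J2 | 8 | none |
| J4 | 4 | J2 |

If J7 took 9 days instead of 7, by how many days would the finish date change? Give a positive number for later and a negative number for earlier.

0

Baseline: J2→J4→J5 = 8+4+8 = 20 → 20 days.
The longest path through J7 is only 18 days, so J7 has float 2.
The binding chain switches to J2→J3→J7 = 8+3+9 = 20; finish 20 days.
Change in finish: 20 − 20 = +0 days.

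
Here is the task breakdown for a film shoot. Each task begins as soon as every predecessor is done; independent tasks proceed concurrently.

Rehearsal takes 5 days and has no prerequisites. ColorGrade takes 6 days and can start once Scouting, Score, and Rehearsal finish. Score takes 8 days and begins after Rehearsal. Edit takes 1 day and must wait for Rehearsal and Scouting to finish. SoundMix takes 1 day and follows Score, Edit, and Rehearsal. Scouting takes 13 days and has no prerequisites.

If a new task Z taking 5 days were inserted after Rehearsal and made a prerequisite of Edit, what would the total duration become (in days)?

19

Originally the project takes 19 days.
With Z inserted, Edit now waits for max(Rehearsal, Scouting, Z).
New critical path: Scouting→ColorGrade = 13+6 = 19 ⇒ 19 days.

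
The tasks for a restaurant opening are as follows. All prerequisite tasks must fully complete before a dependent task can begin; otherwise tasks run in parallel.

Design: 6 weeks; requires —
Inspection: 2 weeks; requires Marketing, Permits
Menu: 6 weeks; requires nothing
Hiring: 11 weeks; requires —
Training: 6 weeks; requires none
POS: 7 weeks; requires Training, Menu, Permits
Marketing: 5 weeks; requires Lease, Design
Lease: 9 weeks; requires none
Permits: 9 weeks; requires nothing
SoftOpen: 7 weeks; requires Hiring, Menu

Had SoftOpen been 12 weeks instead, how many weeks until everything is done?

23

Baseline: Hiring→SoftOpen = 11+7 = 18 → 18 weeks.
SoftOpen lies on that path, so at 12 weeks the path becomes 23 weeks.
The critical path is still Hiring→SoftOpen; finish is now 23 weeks.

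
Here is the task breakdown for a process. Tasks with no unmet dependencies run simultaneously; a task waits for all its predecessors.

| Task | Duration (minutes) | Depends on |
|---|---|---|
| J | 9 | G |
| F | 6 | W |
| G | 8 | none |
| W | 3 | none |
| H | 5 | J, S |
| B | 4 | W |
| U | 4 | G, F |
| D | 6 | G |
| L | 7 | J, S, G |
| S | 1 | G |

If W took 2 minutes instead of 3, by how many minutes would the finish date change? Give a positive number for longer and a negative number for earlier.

Critical path before the change: G→J→L = 8+9+7 = 24 giving 24 minutes.
W is off the critical path — its longest chain is 13 minutes, giving 11 of slack.
No other chain overtakes it, so the finish is 24 minutes.
Change in finish: 24 − 24 = +0 minutes.

0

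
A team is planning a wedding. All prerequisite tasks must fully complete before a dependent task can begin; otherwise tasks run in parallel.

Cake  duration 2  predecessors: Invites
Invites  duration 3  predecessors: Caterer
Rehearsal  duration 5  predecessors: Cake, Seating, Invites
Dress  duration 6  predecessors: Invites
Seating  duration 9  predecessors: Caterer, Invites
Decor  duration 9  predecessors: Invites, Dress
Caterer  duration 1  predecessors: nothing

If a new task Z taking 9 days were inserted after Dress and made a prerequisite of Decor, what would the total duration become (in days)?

28

Originally the project takes 19 days.
With Z inserted, Decor now waits for max(Invites, Dress, Z).
New critical path: Caterer→Invites→Dress→Z→Decor = 1+3+6+9+9 = 28 ⇒ 28 days.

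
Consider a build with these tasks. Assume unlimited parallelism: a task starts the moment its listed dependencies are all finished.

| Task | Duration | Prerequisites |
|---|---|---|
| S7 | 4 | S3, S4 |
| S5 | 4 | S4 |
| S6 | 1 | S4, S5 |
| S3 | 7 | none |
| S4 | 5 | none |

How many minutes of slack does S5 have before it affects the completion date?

Critical path: S3→S7 = 7+4 = 11, so the finish is 11 minutes.
S5 finishes as early as 9 and must finish by 10.
Slack of S5 = 6 − 5 = 1 minute.

1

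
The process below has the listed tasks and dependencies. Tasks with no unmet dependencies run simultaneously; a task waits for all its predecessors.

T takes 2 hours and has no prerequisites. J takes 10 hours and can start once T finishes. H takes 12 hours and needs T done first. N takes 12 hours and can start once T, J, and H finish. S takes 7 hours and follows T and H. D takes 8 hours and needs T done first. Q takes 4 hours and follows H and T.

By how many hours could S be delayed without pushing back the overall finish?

The longest chain is T→H→N = 2+12+12 = 26; overall finish 26 hours.
S finishes as early as 21 and must finish by 26.
Float = 26 − 21 = 5.

5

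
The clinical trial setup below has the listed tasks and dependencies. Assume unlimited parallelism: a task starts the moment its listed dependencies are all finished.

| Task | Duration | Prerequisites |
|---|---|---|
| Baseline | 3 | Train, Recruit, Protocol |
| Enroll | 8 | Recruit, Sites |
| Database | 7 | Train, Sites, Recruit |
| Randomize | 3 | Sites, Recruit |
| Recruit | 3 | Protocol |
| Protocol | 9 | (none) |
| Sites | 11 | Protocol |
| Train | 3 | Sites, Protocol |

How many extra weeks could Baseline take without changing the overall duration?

4

The longest chain is Protocol→Sites→Train→Database = 9+11+3+7 = 30; overall finish 30 weeks.
The longest chain containing Baseline totals 26 weeks.
Float = 30 − 26 = 4.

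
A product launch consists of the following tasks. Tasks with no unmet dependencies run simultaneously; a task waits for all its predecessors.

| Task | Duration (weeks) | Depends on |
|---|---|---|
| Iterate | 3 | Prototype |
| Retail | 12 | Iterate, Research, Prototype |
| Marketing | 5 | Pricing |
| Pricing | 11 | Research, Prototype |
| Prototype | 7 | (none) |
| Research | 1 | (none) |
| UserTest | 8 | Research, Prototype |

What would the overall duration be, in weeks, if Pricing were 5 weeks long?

Actual critical path: Prototype→Pricing→Marketing = 7+11+5 = 23 ⇒ 23 weeks.
Pricing is on the critical path; changing it to 5 makes that path 17 weeks.
The binding chain switches to Prototype→Iterate→Retail = 7+3+12 = 22; finish 22 weeks.

22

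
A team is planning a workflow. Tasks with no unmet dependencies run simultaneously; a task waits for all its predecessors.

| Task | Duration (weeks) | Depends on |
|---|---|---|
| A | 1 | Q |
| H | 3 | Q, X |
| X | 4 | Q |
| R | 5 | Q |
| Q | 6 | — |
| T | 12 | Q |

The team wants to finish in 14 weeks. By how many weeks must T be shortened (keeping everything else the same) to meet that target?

Current finish: 18 weeks; target: 14.
T is on every critical path, so each week cut from T cuts the finish by one (this holds down to a finish of 13).
Need 18 − 14 = 4 weeks off T → T becomes 8 weeks, finish becomes 14.

4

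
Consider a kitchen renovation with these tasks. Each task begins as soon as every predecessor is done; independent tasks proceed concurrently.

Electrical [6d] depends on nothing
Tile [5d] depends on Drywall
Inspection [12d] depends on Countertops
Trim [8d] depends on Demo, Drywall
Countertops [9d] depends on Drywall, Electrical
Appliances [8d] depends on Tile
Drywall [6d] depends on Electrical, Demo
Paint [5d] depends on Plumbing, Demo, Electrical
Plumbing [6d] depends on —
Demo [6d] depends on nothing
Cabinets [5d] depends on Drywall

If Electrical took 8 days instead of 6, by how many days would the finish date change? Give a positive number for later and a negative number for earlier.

2

The binding path is Electrical→Drywall→Countertops→Inspection = 6+6+9+12 = 33; finish at 33 days.
Electrical is on the critical path; changing it to 8 makes that path 35 days.
No other chain overtakes it, so the finish is 35 days.
Change in finish: 35 − 33 = +2 days.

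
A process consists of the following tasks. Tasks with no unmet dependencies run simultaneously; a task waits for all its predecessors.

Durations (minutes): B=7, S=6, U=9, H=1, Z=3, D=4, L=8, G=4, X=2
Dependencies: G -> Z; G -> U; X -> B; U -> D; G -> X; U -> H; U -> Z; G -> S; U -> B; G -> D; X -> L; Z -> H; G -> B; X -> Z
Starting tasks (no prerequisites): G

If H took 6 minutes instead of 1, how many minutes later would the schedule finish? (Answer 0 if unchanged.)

Actual critical path: G→U→B = 4+9+7 = 20 ⇒ 20 minutes.
The longest path through H is only 17 minutes, so H has float 3.
New critical path: G→U→Z→H = 4+9+3+6 = 22 ⇒ 22 minutes.
Change in finish: 22 − 20 = +2 minutes.

2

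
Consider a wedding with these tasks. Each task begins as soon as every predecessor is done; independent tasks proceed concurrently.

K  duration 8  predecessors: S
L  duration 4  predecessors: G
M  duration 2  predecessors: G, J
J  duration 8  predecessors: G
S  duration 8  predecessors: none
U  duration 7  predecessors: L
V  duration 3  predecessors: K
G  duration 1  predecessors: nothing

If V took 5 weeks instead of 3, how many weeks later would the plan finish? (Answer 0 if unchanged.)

Critical path before the change: S→K→V = 8+8+3 = 19 giving 19 weeks.
V is on the critical path; changing it to 5 makes that path 21 weeks.
The critical path is still S→K→V; finish is now 21 weeks.
Change in finish: 21 − 19 = +2 weeks.

2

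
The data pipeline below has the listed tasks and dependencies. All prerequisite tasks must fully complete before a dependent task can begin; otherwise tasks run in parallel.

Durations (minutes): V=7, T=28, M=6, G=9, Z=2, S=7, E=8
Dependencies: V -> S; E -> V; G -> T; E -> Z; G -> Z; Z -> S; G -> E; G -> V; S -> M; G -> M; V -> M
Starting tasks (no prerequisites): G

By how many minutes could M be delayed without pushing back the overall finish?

0

The longest chain is G→E→V→S→M = 9+8+7+7+6 = 37; overall finish 37 minutes.
M finishes as early as 37 and must finish by 37.
So M can slip 37 − 37 = 0 minutes.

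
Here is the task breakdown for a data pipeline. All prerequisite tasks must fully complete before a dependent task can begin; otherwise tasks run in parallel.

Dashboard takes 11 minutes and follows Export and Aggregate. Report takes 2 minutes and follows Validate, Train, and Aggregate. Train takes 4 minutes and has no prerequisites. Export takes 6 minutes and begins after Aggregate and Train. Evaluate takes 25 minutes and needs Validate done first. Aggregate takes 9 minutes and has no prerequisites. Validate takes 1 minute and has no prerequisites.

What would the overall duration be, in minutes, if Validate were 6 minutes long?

31

Actual critical path: Validate→Evaluate = 1+25 = 26 ⇒ 26 minutes.
Validate is on the critical path; changing it to 6 makes that path 31 minutes.
The critical path is still Validate→Evaluate; finish is now 31 minutes.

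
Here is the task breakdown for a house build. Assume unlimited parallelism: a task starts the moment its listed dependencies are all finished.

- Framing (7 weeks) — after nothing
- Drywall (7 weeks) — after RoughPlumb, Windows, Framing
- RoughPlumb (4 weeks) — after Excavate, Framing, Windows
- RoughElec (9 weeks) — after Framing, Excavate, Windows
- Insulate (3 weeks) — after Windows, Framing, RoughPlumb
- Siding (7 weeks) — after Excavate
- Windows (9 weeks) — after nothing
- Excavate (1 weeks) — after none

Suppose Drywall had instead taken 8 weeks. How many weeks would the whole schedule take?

The binding path is Windows→RoughPlumb→Drywall = 9+4+7 = 20; finish at 20 weeks.
Drywall lies on that path, so at 8 weeks the path becomes 21 weeks.
No other chain overtakes it, so the finish is 21 weeks.

21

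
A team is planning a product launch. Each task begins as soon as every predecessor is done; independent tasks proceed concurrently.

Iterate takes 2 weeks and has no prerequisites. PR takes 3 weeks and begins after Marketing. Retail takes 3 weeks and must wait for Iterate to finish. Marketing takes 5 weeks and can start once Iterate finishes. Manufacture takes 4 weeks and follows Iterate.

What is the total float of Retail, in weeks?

5

Critical path: Iterate→Marketing→PR = 2+5+3 = 10, so the finish is 10 weeks.
The longest chain containing Retail totals 5 weeks.
Float = 10 − 5 = 5.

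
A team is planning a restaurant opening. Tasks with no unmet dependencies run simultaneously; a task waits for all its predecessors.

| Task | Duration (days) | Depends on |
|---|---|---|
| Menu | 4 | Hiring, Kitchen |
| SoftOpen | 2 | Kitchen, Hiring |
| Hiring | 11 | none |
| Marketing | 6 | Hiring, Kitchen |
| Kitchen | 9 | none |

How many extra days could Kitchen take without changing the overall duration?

Hiring→Marketing = 11+6 = 17 sets the makespan at 17 days.
Longest path through Kitchen: 15 days (earliest finish 9, latest finish 11).
Float = 17 − 15 = 2.

2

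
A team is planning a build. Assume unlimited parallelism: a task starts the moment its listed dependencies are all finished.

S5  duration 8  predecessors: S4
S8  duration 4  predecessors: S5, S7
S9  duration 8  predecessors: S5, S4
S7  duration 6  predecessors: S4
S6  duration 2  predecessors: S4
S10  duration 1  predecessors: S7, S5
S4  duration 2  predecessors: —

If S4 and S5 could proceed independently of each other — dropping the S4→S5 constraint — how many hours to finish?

With the dependency in place, S4→S5→S9 = 2+8+8 = 18 sets the finish at 18 hours.
Without S4→S5, S5's earliest start moves from 2 to 0.
After: S5→S9 = 8+8 = 16 → 16 hours.

16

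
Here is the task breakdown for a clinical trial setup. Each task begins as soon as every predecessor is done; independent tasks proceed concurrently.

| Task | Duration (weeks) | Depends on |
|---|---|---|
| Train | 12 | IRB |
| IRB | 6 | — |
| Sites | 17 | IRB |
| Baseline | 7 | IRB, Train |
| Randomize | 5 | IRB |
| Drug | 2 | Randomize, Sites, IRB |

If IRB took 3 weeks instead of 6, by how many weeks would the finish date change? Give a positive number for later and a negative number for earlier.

The binding path is IRB→Sites→Drug = 6+17+2 = 25; finish at 25 weeks.
Since IRB is critical, the -3 change carries straight to that chain (now 22 weeks).
No other chain overtakes it, so the finish is 22 weeks.
Change in finish: 22 − 25 = -3 weeks.

-3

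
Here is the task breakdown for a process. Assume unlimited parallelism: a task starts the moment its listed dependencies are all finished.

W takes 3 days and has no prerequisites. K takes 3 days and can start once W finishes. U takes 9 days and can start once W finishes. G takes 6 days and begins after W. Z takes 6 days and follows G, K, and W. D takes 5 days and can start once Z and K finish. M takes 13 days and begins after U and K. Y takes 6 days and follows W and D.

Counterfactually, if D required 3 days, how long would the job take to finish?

25

The binding path is W→G→Z→D→Y = 3+6+6+5+6 = 26; finish at 26 days.
D is on the critical path; changing it to 3 makes that path 24 days.
Now W→U→M = 3+9+13 = 25 is longest, so the finish becomes 25 days.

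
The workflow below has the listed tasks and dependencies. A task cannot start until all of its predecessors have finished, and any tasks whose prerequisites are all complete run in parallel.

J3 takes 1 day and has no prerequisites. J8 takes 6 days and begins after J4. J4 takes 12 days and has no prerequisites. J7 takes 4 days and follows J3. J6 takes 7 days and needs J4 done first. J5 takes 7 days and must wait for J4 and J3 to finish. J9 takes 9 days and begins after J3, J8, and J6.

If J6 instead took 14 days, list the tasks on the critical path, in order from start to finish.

J4, J6, J9

Actual critical path: J4→J6→J9 = 12+7+9 = 28 ⇒ 28 days.
Since J6 is critical, the +7 change carries straight to that chain (now 35 days).
No other chain overtakes it, so the finish is 35 days.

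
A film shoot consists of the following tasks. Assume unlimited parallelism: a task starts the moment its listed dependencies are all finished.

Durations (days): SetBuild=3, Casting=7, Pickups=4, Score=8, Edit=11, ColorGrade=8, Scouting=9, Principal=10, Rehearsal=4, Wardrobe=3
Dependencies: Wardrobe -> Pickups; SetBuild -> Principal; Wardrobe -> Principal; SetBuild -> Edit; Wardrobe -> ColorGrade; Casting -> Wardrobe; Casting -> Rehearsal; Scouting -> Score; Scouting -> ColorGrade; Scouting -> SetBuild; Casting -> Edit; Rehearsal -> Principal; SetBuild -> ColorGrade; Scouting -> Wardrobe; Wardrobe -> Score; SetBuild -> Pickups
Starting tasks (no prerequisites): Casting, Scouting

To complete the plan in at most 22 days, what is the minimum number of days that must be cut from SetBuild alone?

Current finish: 23 days; target: 22.
SetBuild is on every critical path, so each day cut from SetBuild cuts the finish by one (this holds down to a finish of 22).
Need 23 − 22 = 1 day off SetBuild → SetBuild becomes 2 days, finish becomes 22.

1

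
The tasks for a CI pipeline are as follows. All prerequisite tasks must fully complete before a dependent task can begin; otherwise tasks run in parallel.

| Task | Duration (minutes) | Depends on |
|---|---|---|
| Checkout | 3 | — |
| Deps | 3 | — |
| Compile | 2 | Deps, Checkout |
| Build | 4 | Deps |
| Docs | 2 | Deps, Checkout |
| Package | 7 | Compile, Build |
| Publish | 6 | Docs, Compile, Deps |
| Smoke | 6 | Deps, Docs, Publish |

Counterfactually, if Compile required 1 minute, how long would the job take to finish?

17

Actual critical path: Checkout→Compile→Publish→Smoke = 3+2+6+6 = 17 ⇒ 17 minutes.
Since Compile is critical, the -1 change carries straight to that chain (now 16 minutes).
New critical path: Checkout→Docs→Publish→Smoke = 3+2+6+6 = 17 ⇒ 17 minutes.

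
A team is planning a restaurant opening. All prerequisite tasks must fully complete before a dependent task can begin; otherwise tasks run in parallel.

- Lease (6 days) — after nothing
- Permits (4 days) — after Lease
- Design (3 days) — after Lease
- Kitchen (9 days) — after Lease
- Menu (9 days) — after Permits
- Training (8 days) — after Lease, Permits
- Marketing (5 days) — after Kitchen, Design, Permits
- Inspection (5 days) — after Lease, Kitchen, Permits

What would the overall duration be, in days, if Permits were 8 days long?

23

As given, the longest chain is Lease→Kitchen→Marketing = 6+9+5 = 20, so the finish is 20 days.
Permits is off the critical path — its longest chain is 19 days, giving 1 of slack.
The binding chain switches to Lease→Permits→Menu = 6+8+9 = 23; finish 23 days.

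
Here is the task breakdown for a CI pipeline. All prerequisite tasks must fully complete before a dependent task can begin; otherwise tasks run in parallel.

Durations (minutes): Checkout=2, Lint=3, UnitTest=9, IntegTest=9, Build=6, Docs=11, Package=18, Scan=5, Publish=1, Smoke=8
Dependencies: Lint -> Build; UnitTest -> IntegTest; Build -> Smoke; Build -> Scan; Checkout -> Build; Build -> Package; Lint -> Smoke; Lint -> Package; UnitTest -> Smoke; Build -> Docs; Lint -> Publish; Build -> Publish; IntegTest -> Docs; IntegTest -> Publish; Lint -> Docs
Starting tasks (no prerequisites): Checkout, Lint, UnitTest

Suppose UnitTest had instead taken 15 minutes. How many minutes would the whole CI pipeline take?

Baseline: UnitTest→IntegTest→Docs = 9+9+11 = 29 → 29 minutes.
UnitTest lies on that path, so at 15 minutes the path becomes 35 minutes.
That remains the longest chain; total 35 minutes.

35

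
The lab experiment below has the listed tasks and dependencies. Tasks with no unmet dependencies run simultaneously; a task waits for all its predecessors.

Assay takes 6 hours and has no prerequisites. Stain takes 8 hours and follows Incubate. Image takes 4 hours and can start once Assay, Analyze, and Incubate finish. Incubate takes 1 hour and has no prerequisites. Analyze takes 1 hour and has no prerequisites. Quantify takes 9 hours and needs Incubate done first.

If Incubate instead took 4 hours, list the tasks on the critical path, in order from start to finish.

Incubate, Quantify

As given, the longest chain is Incubate→Quantify = 1+9 = 10, so the finish is 10 hours.
Since Incubate is critical, the +3 change carries straight to that chain (now 13 hours).
No other chain overtakes it, so the finish is 13 hours.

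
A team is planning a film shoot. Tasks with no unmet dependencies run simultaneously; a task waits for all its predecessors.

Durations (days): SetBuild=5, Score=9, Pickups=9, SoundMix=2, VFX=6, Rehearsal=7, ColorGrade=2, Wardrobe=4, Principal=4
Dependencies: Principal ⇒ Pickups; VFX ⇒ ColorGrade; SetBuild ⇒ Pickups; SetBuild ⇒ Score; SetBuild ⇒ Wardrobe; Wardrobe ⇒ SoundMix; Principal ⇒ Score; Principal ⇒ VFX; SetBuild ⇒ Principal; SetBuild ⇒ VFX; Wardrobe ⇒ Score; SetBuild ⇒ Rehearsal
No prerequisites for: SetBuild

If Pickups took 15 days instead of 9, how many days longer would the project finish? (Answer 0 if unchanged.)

Baseline: SetBuild→Principal→Pickups = 5+4+9 = 18 → 18 days.
Since Pickups is critical, the +6 change carries straight to that chain (now 24 days).
The critical path is still SetBuild→Principal→Pickups; finish is now 24 days.
Change in finish: 24 − 18 = +6 days.

6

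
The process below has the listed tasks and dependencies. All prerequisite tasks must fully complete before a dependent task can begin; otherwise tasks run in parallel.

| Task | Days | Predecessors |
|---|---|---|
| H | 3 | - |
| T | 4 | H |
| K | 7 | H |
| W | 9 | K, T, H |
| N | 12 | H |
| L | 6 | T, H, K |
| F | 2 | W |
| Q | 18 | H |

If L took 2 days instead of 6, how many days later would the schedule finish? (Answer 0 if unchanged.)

0

The binding path is H→K→W→F = 3+7+9+2 = 21; finish at 21 days.
L is off the critical path — its longest chain is 16 days, giving 5 of slack.
No other chain overtakes it, so the finish is 21 days.
Change in finish: 21 − 21 = +0 days.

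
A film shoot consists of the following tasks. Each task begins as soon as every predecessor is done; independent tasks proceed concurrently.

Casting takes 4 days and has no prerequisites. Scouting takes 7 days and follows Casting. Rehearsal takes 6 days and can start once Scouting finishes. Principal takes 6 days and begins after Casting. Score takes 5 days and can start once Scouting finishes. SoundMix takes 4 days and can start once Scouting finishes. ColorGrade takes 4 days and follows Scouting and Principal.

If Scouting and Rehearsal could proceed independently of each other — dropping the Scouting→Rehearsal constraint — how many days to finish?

16

Original critical path: Casting→Scouting→Rehearsal = 4+7+6 = 17 ⇒ 17 days.
Without Scouting→Rehearsal, Rehearsal's earliest start moves from 11 to 0.
The longest chain is now Casting→Scouting→Score = 4+7+5 = 16, so the film shoot takes 16 days.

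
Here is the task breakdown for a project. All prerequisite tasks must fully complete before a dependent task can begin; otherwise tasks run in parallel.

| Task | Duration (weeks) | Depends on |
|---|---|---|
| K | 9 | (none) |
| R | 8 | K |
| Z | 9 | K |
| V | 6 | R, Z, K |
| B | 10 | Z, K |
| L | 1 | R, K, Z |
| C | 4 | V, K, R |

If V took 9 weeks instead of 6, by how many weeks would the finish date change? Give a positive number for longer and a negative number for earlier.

3

Actual critical path: K→Z→V→C = 9+9+6+4 = 28 ⇒ 28 weeks.
V lies on that path, so at 9 weeks the path becomes 31 weeks.
No other chain overtakes it, so the finish is 31 weeks.
Change in finish: 31 − 28 = +3 weeks.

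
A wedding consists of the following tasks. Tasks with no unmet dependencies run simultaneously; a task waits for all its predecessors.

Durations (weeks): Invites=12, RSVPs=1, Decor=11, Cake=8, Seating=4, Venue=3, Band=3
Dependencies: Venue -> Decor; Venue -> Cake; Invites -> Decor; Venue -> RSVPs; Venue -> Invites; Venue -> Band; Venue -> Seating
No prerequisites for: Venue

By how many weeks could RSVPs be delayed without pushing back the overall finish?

22

Critical path: Venue→Invites→Decor = 3+12+11 = 26, so the finish is 26 weeks.
The longest chain containing RSVPs totals 4 weeks.
So RSVPs can slip 26 − 4 = 22 weeks.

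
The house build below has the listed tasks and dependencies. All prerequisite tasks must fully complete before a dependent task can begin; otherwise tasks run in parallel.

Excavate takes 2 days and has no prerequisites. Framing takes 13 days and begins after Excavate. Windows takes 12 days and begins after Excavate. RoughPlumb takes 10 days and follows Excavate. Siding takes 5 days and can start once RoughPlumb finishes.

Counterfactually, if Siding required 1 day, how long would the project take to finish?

15

Actual critical path: Excavate→RoughPlumb→Siding = 2+10+5 = 17 ⇒ 17 days.
Siding lies on that path, so at 1 day the path becomes 13 days.
Now Excavate→Framing = 2+13 = 15 is longest, so the finish becomes 15 days.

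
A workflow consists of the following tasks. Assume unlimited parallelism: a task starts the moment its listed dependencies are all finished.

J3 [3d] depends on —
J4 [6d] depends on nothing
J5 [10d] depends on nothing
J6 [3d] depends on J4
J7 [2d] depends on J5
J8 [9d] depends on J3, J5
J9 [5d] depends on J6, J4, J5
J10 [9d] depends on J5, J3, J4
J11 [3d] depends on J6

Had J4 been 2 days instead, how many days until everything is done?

Critical path before the change: J5→J8 = 10+9 = 19 giving 19 days.
J4 has 4 days of float (longest path through it is 15).
The critical path is still J5→J8; finish is now 19 days.

19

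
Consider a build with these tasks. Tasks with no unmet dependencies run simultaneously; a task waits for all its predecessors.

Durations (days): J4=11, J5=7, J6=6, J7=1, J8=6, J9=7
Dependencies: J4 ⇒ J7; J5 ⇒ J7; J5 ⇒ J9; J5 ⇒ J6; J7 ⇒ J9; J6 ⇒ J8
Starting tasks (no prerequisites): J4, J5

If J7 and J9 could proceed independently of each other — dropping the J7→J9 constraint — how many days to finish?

With the dependency in place, J4→J7→J9 = 11+1+7 = 19 sets the finish at 19 days.
Without J7→J9, J9's earliest start moves from 12 to 7.
After: J5→J6→J8 = 7+6+6 = 19 → 19 days.

19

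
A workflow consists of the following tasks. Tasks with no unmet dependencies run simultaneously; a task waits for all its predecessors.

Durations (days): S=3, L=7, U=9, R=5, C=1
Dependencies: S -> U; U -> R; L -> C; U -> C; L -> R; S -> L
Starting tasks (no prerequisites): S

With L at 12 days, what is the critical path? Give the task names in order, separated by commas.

S, L, R

Baseline: S→U→R = 3+9+5 = 17 → 17 days.
The longest path through L is only 15 days, so L has float 2.
New critical path: S→L→R = 3+12+5 = 20 ⇒ 20 days.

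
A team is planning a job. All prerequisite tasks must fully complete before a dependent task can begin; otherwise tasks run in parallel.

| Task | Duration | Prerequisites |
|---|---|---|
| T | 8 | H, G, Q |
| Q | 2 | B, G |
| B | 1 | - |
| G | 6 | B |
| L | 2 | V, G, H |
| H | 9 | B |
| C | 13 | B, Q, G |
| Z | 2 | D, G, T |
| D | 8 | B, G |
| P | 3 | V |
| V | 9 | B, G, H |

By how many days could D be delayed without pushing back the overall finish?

5

The longest chain is B→G→Q→C = 1+6+2+13 = 22; overall finish 22 days.
The longest chain containing D totals 17 days.
Float = 22 − 17 = 5.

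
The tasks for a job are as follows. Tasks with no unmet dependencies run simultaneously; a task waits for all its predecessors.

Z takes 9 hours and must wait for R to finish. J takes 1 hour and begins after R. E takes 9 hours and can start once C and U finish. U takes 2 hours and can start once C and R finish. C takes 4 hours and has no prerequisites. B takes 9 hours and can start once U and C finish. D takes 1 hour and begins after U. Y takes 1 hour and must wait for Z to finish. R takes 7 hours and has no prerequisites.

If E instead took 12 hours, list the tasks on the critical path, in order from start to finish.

R, U, E

The binding path is R→U→E = 7+2+9 = 18; finish at 18 hours.
Since E is critical, the +3 change carries straight to that chain (now 21 hours).
No other chain overtakes it, so the finish is 21 hours.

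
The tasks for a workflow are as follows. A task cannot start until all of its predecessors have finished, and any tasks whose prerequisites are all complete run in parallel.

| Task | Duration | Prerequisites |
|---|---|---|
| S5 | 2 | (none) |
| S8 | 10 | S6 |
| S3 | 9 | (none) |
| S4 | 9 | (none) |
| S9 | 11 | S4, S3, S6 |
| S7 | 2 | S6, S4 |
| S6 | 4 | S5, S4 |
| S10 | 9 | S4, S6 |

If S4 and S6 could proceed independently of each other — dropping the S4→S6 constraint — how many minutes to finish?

Before: longest chain S4→S6→S9 = 9+4+11 = 24, finish 24.
Without S4→S6, S6's earliest start moves from 9 to 2.
New critical path: S3→S9 = 9+11 = 20 ⇒ 20 minutes.

20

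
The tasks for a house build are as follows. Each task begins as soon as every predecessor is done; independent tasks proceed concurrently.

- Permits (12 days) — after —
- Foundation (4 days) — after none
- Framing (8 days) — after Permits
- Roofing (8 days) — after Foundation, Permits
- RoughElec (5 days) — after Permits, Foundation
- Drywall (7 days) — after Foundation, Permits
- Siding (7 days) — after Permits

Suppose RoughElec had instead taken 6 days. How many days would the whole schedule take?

20

As given, the longest chain is Permits→Framing = 12+8 = 20, so the finish is 20 days.
RoughElec has 3 days of float (longest path through it is 17).
The critical path is still Permits→Framing; finish is now 20 days.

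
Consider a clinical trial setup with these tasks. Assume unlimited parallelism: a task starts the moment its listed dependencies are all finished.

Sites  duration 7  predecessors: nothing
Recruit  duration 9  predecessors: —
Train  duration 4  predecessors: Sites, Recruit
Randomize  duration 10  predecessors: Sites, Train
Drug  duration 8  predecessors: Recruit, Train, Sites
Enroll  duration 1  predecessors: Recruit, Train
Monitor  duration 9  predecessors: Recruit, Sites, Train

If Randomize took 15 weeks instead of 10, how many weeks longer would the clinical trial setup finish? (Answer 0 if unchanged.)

5

Critical path before the change: Recruit→Train→Randomize = 9+4+10 = 23 giving 23 weeks.
Randomize is on the critical path; changing it to 15 makes that path 28 weeks.
That remains the longest chain; total 28 weeks.
Change in finish: 28 − 23 = +5 weeks.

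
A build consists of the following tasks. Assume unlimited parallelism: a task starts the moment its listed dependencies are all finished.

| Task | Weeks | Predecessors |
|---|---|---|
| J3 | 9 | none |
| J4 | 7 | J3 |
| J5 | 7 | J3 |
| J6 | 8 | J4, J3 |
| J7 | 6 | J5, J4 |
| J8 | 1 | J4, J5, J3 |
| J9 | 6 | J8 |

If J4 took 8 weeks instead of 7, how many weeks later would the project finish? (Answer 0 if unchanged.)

1

Actual critical path: J3→J4→J6 = 9+7+8 = 24 ⇒ 24 weeks.
J4 lies on that path, so at 8 weeks the path becomes 25 weeks.
The critical path is still J3→J4→J6; finish is now 25 weeks.
Change in finish: 25 − 24 = +1 weeks.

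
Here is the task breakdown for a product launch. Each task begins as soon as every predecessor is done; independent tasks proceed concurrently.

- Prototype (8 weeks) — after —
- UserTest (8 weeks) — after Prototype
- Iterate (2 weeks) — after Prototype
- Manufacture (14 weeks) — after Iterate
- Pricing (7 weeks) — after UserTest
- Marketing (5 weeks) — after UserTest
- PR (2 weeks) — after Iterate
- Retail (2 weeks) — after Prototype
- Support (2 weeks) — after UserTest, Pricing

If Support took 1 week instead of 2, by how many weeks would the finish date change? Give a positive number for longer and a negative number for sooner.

Baseline: Prototype→UserTest→Pricing→Support = 8+8+7+2 = 25 → 25 weeks.
Support lies on that path, so at 1 week the path becomes 24 weeks.
No other chain overtakes it, so the finish is 24 weeks.
Change in finish: 24 − 25 = -1 weeks.

-1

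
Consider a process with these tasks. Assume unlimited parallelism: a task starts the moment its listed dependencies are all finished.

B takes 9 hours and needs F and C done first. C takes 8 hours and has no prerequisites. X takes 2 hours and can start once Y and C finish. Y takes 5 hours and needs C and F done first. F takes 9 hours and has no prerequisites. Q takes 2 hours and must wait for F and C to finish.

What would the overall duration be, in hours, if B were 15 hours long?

The binding path is F→B = 9+9 = 18; finish at 18 hours.
B lies on that path, so at 15 hours the path becomes 24 hours.
No other chain overtakes it, so the finish is 24 hours.

24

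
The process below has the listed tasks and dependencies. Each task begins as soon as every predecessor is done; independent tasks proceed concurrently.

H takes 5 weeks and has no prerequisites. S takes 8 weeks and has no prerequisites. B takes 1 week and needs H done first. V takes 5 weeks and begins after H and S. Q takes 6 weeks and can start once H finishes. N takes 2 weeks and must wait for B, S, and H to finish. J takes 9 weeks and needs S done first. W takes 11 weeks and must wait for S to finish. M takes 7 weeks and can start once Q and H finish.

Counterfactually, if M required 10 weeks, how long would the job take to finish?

21

Baseline: S→W = 8+11 = 19 → 19 weeks.
M is off the critical path — its longest chain is 18 weeks, giving 1 of slack.
The binding chain switches to H→Q→M = 5+6+10 = 21; finish 21 weeks.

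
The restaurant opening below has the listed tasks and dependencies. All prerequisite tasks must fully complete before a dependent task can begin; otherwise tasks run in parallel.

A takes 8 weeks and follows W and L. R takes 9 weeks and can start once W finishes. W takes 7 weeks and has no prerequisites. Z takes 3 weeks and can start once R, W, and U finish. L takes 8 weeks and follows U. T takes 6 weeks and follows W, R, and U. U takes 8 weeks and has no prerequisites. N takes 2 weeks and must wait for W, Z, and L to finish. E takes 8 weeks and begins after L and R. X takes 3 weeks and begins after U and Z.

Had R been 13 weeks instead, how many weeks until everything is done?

28

Baseline: W→R→E = 7+9+8 = 24 → 24 weeks.
Since R is critical, the +4 change carries straight to that chain (now 28 weeks).
That remains the longest chain; total 28 weeks.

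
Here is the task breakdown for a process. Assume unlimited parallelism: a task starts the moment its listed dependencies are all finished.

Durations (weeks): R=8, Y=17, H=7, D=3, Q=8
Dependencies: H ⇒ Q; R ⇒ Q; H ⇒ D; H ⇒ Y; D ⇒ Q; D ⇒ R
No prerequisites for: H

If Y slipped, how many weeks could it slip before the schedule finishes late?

2

Critical path: H→D→R→Q = 7+3+8+8 = 26, so the finish is 26 weeks.
The longest chain containing Y totals 24 weeks.
Float = 26 − 24 = 2.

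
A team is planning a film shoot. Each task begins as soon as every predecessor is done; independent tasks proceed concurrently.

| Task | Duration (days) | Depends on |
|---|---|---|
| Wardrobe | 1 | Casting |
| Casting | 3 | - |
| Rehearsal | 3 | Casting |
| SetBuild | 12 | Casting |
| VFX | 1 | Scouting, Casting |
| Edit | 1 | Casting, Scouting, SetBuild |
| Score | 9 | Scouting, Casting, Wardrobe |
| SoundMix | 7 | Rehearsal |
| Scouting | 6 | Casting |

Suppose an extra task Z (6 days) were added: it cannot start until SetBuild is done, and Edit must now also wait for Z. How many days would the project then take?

Originally the project takes 18 days.
With Z inserted, Edit now waits for max(Casting, Scouting, SetBuild, Z).
New critical path: Casting→SetBuild→Z→Edit = 3+12+6+1 = 22 ⇒ 22 days.

22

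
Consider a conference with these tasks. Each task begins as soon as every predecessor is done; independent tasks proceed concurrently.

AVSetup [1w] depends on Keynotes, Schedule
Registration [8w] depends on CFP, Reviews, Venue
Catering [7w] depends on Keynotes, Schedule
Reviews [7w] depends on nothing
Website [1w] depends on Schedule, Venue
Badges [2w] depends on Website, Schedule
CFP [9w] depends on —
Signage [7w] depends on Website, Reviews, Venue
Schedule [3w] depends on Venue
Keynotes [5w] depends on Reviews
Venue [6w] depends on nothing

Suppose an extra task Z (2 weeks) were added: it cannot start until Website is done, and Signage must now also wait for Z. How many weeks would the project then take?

Originally the project takes 19 weeks.
With Z inserted, Signage now waits for max(Website, Reviews, Venue, Z).
New critical path: Venue→Schedule→Website→Z→Signage = 6+3+1+2+7 = 19 ⇒ 19 weeks.

19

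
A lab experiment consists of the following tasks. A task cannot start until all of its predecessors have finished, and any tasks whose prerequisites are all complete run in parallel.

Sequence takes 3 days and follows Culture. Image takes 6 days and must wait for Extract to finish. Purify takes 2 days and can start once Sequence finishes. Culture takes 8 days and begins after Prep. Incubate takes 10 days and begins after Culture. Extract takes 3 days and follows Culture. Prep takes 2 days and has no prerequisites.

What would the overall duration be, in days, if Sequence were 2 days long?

Critical path before the change: Prep→Culture→Incubate = 2+8+10 = 20 giving 20 days.
Sequence is off the critical path — its longest chain is 15 days, giving 5 of slack.
The critical path is still Prep→Culture→Incubate; finish is now 20 days.

20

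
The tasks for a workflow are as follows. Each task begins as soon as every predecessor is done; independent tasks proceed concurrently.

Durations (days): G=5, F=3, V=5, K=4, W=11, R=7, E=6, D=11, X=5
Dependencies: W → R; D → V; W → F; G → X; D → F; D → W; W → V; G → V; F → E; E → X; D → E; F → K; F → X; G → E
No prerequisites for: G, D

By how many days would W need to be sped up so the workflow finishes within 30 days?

Current finish: 36 days; target: 30.
W is on every critical path, so each day cut from W cuts the finish by one (this holds down to a finish of 26).
Need 36 − 30 = 6 days off W → W becomes 5 days, finish becomes 30.

6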